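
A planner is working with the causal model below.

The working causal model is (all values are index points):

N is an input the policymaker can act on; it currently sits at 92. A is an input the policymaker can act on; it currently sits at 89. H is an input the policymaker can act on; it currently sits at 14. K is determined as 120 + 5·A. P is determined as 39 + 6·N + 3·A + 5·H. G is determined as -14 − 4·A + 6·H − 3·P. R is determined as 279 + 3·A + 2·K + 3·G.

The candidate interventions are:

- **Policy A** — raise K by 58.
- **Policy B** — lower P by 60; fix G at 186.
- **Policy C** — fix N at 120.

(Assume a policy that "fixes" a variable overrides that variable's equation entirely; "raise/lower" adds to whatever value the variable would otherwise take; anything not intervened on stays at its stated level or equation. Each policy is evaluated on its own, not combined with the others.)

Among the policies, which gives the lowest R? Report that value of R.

-9046

Policy A (K + 58):
  N = 92
  A = 89
  H = 14
  K = 120 + 5·89 (+58 from intervention) = 623
  P = 39 + 6·92 + 3·89 + 5·14 = 928
  G = -14 − 4·89 + 6·14 − 3·928 = -3070
  R = 279 + 3·89 + 2·623 + 3·(-3070) = -7418
Policy B (P − 60, G := 186):
  N = 92
  A = 89
  H = 14
  K = 120 + 5·89 = 565
  P = 39 + 6·92 + 3·89 + 5·14 (−60 from intervention) = 868
  G = 186
  R = 279 + 3·89 + 2·565 + 3·186 = 2234
Policy C (N := 120):
  N = 120
  A = 89
  H = 14
  K = 120 + 5·89 = 565
  P = 39 + 6·120 + 3·89 + 5·14 = 1096
  G = -14 − 4·89 + 6·14 − 3·1096 = -3574
  R = 279 + 3·89 + 2·565 + 3·(-3574) = -9046
Comparing — Policy A: R=-7418, Policy B: R=2234, Policy C: R=-9046. Lowest is -9046 (Policy C).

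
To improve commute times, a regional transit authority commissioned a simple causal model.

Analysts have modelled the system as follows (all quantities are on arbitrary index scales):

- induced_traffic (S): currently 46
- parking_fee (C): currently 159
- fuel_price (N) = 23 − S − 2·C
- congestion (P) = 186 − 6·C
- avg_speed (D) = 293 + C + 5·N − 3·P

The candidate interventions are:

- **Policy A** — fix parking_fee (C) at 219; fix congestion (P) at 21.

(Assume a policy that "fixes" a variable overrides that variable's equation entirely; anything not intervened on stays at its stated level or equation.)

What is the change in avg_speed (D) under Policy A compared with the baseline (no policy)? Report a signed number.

Baseline:
  S = 46
  C = 159
  N = 23 − 46 − 2·159 = -341
  P = 186 − 6·159 = -768
  D = 293 + 159 + 5·(-341) − 3·(-768) = 1051
Policy A (C := 219, P := 21):
  S = 46
  C = 219
  N = 23 − 46 − 2·219 = -461
  P = 21
  D = 293 + 219 + 5·(-461) − 3·21 = -1856
Change in D: -1856 − 1051 = -2907

-2907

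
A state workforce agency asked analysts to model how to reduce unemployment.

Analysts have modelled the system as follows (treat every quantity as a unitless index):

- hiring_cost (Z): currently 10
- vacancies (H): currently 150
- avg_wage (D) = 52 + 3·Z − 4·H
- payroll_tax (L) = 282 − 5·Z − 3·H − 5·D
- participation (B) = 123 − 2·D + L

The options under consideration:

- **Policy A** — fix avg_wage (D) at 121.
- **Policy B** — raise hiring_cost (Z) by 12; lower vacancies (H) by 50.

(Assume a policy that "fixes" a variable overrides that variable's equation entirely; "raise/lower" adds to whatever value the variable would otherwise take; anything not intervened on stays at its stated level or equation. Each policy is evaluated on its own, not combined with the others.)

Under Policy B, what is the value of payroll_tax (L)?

Policy B (Z + 12, H − 50):
  Z = 10 + 12 = 22
  H = 150 − 50 = 100
  D = 52 + 3·22 − 4·100 = -282
  L = 282 − 5·22 − 3·100 − 5·(-282) = 1282

1282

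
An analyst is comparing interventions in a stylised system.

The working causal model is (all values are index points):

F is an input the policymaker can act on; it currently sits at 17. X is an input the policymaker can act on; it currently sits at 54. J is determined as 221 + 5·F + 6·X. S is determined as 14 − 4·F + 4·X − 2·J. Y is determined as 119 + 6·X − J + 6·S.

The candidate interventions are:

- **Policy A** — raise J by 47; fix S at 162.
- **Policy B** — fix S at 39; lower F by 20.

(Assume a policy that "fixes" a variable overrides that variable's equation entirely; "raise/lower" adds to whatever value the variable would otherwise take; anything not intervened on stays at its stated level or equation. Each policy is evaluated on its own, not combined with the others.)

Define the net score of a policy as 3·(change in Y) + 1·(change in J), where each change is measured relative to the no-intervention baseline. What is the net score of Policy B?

20666

Baseline:
  F = 17
  X = 54
  J = 221 + 5·17 + 6·54 = 630
  S = 14 − 4·17 + 4·54 − 2·630 = -1098
  Y = 119 + 6·54 − 630 + 6·(-1098) = -6775
Policy B (S := 39, F − 20):
  F = 17 − 20 = -3
  X = 54
  J = 221 + 5·(-3) + 6·54 = 530
  S = 39
  Y = 119 + 6·54 − 530 + 6·39 = 147
ΔY = 147 − (-6775) = 6922; ΔJ = 530 − 630 = -100
Score = 3·6922 + 1·(-100) = 20666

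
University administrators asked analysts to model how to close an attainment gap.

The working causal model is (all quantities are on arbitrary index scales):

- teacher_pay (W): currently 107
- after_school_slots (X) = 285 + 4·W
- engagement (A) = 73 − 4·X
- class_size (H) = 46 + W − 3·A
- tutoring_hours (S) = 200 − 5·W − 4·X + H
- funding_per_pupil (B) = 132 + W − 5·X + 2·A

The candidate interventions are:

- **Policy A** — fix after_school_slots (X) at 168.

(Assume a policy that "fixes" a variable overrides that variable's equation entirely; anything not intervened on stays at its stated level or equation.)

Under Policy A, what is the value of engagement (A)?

-599

Policy A (X := 168):
  W = 107
  X = 168
  A = 73 − 4·168 = -599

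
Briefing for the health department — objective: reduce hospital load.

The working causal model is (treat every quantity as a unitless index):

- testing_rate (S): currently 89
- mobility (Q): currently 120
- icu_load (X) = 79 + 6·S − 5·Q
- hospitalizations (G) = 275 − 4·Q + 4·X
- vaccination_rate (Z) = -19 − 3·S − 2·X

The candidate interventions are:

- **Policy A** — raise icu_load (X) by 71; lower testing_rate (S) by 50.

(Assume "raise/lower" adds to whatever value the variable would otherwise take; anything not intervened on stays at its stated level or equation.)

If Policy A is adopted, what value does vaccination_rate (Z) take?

296

Policy A (X + 71, S − 50):
  S = 89 − 50 = 39
  Q = 120
  X = 79 + 6·39 − 5·120 (+71 from intervention) = -216
  Z = -19 − 3·39 − 2·(-216) = 296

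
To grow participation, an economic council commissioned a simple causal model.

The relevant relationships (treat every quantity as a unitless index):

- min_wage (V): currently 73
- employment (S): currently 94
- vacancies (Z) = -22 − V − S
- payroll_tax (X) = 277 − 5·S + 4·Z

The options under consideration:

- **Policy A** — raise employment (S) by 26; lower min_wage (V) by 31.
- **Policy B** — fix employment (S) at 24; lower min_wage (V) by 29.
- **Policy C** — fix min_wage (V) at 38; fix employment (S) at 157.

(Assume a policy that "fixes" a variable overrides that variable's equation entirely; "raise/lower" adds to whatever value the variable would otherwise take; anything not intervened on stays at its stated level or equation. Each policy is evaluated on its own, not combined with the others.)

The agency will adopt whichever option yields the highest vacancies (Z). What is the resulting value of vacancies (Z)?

Policy A (S + 26, V − 31):
  V = 73 − 31 = 42
  S = 94 + 26 = 120
  Z = -22 − 42 − 120 = -184
Policy B (S := 24, V − 29):
  V = 73 − 29 = 44
  S = 24
  Z = -22 − 44 − 24 = -90
Policy C (V := 38, S := 157):
  V = 38
  S = 157
  Z = -22 − 38 − 157 = -217
Comparing — Policy A: Z=-184, Policy B: Z=-90, Policy C: Z=-217. Highest is -90 (Policy B).

-90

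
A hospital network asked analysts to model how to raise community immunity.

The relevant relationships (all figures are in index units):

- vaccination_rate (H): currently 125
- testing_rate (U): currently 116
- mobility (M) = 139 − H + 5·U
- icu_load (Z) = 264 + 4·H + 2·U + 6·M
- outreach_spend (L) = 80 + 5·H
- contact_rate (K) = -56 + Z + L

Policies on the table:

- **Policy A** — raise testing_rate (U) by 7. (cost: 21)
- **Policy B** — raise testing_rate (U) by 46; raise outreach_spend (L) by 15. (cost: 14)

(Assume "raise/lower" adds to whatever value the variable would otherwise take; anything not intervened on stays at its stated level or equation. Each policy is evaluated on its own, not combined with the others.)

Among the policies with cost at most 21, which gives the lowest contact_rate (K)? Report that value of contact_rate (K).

Policy A (U + 7):
  H = 125
  U = 116 + 7 = 123
  M = 139 − 125 + 5·123 = 629
  Z = 264 + 4·125 + 2·123 + 6·629 = 4784
  L = 80 + 5·125 = 705
  K = -56 + 4784 + 705 = 5433
Policy B (U + 46, L + 15):
  H = 125
  U = 116 + 46 = 162
  M = 139 − 125 + 5·162 = 824
  Z = 264 + 4·125 + 2·162 + 6·824 = 6032
  L = 80 + 5·125 (+15 from intervention) = 720
  K = -56 + 6032 + 720 = 6696
Comparing — Policy A: K=5433, Policy B: K=6696. Lowest is 5433 (Policy A).

5433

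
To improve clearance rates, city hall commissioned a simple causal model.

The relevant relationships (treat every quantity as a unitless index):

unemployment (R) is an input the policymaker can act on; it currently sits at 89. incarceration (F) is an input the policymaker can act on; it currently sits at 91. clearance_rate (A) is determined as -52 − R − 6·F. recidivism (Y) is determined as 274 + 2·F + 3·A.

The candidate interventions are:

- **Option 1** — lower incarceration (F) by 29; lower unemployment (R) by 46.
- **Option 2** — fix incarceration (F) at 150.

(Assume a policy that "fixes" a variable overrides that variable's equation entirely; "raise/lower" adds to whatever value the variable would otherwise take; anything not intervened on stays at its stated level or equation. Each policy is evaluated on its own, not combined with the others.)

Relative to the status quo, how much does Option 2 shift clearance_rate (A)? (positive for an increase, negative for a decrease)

Baseline:
  R = 89
  F = 91
  A = -52 − 89 − 6·91 = -687
Option 2 (F := 150):
  R = 89
  F = 150
  A = -52 − 89 − 6·150 = -1041
Change in A: -1041 − (-687) = -354

-354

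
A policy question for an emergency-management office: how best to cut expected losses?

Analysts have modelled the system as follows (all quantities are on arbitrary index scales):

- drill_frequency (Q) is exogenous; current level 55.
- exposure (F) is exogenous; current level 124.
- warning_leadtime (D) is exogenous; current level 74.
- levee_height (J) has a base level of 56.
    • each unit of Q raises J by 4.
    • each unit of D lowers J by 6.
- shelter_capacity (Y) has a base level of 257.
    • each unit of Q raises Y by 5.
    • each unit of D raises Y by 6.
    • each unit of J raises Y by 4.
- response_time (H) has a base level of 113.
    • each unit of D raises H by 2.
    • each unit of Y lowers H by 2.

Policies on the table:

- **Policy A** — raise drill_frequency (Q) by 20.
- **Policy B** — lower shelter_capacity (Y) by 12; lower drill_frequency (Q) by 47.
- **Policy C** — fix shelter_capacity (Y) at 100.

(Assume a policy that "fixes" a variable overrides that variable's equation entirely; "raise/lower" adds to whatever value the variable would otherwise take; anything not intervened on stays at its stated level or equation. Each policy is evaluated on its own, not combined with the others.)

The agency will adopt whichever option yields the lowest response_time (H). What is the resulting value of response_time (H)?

-1187

Policy A (Q + 20):
  Q = 55 + 20 = 75
  D = 74
  J = 56 + 4·75 − 6·74 = -88
  Y = 257 + 5·75 + 6·74 + 4·(-88) = 724
  H = 113 + 2·74 − 2·724 = -1187
Policy B (Y − 12, Q − 47):
  Q = 55 − 47 = 8
  D = 74
  J = 56 + 4·8 − 6·74 = -356
  Y = 257 + 5·8 + 6·74 + 4·(-356) (−12 from intervention) = -695
  H = 113 + 2·74 − 2·(-695) = 1651
Policy C (Y := 100):
  Q = 55
  D = 74
  J = 56 + 4·55 − 6·74 = -168
  Y = 100
  H = 113 + 2·74 − 2·100 = 61
Comparing — Policy A: H=-1187, Policy B: H=1651, Policy C: H=61. Lowest is -1187 (Policy A).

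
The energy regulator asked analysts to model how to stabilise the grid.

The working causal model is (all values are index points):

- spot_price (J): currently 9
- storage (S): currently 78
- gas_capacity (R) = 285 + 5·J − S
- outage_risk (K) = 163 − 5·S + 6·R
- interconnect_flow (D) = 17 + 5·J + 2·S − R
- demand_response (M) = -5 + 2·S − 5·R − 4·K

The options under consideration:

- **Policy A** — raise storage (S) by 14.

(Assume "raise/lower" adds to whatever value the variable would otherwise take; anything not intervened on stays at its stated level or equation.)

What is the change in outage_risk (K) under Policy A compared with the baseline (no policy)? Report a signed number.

-154

Baseline:
  J = 9
  S = 78
  R = 285 + 5·9 − 78 = 252
  K = 163 − 5·78 + 6·252 = 1285
Policy A (S + 14):
  J = 9
  S = 78 + 14 = 92
  R = 285 + 5·9 − 92 = 238
  K = 163 − 5·92 + 6·238 = 1131
Change in K: 1131 − 1285 = -154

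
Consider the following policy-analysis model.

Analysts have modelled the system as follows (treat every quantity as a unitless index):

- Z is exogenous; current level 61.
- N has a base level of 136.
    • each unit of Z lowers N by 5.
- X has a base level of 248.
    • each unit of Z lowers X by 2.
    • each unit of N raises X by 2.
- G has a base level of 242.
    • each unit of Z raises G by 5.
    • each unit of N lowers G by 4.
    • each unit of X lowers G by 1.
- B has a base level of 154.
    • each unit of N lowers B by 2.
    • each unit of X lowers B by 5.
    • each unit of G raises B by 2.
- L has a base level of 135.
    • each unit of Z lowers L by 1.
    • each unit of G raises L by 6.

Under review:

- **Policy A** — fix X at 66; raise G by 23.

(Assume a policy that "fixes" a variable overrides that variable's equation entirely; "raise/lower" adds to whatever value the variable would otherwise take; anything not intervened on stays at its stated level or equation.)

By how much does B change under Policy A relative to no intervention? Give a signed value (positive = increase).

-1900

Baseline:
  Z = 61
  N = 136 − 5·61 = -169
  X = 248 − 2·61 + 2·(-169) = -212
  G = 242 + 5·61 − 4·(-169) − (-212) = 1435
  B = 154 − 2·(-169) − 5·(-212) + 2·1435 = 4422
Policy A (X := 66, G + 23):
  Z = 61
  N = 136 − 5·61 = -169
  X = 66
  G = 242 + 5·61 − 4·(-169) − 66 (+23 from intervention) = 1180
  B = 154 − 2·(-169) − 5·66 + 2·1180 = 2522
Change in B: 2522 − 4422 = -1900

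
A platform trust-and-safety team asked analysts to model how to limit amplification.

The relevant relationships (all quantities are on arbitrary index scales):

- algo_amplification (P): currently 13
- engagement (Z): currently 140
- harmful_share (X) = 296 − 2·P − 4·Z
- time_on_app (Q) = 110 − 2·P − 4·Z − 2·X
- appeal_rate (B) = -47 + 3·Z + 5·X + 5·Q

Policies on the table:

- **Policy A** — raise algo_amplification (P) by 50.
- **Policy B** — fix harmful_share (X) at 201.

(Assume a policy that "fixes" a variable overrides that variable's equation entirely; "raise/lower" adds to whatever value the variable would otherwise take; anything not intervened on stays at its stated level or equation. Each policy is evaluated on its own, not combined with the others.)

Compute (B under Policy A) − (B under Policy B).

2455

Policy A (P + 50):
  P = 13 + 50 = 63
  Z = 140
  X = 296 − 2·63 − 4·140 = -390
  Q = 110 − 2·63 − 4·140 − 2·(-390) = 204
  B = -47 + 3·140 + 5·(-390) + 5·204 = -557
Policy B (X := 201):
  P = 13
  Z = 140
  X = 201
  Q = 110 − 2·13 − 4·140 − 2·201 = -878
  B = -47 + 3·140 + 5·201 + 5·(-878) = -3012
B: -557 − (-3012) = 2455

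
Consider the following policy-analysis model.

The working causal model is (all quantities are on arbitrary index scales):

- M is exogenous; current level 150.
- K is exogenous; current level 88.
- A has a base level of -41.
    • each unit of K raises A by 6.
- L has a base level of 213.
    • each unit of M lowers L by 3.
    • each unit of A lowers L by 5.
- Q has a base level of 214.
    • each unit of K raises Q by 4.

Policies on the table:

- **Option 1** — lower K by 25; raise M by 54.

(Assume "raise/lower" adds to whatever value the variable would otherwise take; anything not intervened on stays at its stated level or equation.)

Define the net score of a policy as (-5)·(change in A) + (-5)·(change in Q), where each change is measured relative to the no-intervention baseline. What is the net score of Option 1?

Baseline:
  K = 88
  A = -41 + 6·88 = 487
  Q = 214 + 4·88 = 566
Option 1 (K − 25, M + 54):
  K = 88 − 25 = 63
  A = -41 + 6·63 = 337
  Q = 214 + 4·63 = 466
ΔA = 337 − 487 = -150; ΔQ = 466 − 566 = -100
Score = (-5)·(-150) + (-5)·(-100) = 1250

1250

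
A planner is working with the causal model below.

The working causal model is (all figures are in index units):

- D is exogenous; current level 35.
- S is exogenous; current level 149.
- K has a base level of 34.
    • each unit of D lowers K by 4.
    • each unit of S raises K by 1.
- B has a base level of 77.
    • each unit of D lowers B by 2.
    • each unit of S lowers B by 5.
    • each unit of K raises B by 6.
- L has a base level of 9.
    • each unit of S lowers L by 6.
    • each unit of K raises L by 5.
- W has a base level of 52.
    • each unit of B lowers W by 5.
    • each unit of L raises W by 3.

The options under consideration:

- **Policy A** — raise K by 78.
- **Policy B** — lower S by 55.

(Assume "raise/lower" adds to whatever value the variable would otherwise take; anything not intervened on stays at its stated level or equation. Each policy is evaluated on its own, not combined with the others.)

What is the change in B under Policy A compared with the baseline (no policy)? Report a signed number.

Baseline:
  D = 35
  S = 149
  K = 34 − 4·35 + 149 = 43
  B = 77 − 2·35 − 5·149 + 6·43 = -480
Policy A (K + 78):
  D = 35
  S = 149
  K = 34 − 4·35 + 149 (+78 from intervention) = 121
  B = 77 − 2·35 − 5·149 + 6·121 = -12
Change in B: -12 − (-480) = 468

468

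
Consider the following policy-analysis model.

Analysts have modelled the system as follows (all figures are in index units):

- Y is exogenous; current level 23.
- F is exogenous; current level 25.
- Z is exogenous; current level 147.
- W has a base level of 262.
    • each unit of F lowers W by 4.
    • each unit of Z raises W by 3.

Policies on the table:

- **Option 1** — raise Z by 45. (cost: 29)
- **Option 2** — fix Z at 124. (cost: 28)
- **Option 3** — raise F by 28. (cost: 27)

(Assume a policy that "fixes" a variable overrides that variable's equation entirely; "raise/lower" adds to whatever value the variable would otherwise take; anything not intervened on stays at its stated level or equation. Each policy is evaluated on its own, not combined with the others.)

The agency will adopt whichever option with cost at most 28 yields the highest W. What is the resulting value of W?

Option 2 (Z := 124):
  F = 25
  Z = 124
  W = 262 − 4·25 + 3·124 = 534
Option 3 (F + 28):
  F = 25 + 28 = 53
  Z = 147
  W = 262 − 4·53 + 3·147 = 491
Comparing — Option 2: W=534, Option 3: W=491. Highest is 534 (Option 2).

534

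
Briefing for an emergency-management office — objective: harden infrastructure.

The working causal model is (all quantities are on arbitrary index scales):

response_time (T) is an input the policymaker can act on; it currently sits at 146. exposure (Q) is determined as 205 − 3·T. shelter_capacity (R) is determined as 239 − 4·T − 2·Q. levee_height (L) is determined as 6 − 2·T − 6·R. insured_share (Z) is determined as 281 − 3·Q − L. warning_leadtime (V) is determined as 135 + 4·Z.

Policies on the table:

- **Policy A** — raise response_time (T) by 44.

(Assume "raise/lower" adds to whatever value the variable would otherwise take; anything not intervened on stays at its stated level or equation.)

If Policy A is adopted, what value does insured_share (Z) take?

Policy A (T + 44):
  T = 146 + 44 = 190
  Q = 205 − 3·190 = -365
  R = 239 − 4·190 − 2·(-365) = 209
  L = 6 − 2·190 − 6·209 = -1628
  Z = 281 − 3·(-365) − (-1628) = 3004

3004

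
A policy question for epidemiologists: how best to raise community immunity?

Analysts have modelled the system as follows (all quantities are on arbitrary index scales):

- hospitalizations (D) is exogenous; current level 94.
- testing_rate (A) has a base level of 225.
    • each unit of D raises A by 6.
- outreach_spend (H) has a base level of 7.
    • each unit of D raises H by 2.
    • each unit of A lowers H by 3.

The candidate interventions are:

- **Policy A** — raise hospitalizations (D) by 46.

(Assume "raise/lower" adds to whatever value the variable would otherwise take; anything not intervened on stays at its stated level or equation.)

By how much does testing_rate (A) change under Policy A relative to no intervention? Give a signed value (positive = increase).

276

Baseline:
  D = 94
  A = 225 + 6·94 = 789
Policy A (D + 46):
  D = 94 + 46 = 140
  A = 225 + 6·140 = 1065
Change in A: 1065 − 789 = 276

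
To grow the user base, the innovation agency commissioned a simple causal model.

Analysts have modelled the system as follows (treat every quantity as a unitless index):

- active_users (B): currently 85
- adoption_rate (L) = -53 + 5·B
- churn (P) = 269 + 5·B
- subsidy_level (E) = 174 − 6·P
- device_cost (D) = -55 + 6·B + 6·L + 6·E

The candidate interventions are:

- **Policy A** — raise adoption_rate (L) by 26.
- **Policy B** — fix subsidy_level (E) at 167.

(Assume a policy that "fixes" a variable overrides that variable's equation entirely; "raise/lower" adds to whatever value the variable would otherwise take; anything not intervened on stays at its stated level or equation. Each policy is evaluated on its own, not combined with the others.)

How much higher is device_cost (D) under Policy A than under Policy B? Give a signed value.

-24786

Policy A (L + 26):
  B = 85
  L = -53 + 5·85 (+26 from intervention) = 398
  P = 269 + 5·85 = 694
  E = 174 − 6·694 = -3990
  D = -55 + 6·85 + 6·398 + 6·(-3990) = -21097
Policy B (E := 167):
  B = 85
  L = -53 + 5·85 = 372
  P = 269 + 5·85 = 694
  E = 167
  D = -55 + 6·85 + 6·372 + 6·167 = 3689
D: -21097 − 3689 = -24786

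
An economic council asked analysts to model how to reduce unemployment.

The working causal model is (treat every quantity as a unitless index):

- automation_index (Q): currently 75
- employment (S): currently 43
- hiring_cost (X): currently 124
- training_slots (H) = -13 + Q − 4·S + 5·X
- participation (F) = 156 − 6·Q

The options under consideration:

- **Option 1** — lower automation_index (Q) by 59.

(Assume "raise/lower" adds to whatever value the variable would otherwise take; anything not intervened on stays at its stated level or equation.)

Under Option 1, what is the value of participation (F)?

60

Option 1 (Q − 59):
  Q = 75 − 59 = 16
  F = 156 − 6·16 = 60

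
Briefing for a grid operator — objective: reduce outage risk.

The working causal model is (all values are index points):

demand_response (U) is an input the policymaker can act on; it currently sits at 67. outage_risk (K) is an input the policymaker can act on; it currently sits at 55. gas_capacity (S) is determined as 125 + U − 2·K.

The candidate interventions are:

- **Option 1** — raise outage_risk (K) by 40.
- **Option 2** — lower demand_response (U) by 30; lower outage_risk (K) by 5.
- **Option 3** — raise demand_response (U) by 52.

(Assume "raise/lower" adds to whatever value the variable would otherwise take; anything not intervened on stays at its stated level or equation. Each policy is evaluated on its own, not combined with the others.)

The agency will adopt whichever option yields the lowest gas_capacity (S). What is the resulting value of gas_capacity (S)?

2

Option 1 (K + 40):
  U = 67
  K = 55 + 40 = 95
  S = 125 + 67 − 2·95 = 2
Option 2 (U − 30, K − 5):
  U = 67 − 30 = 37
  K = 55 − 5 = 50
  S = 125 + 37 − 2·50 = 62
Option 3 (U + 52):
  U = 67 + 52 = 119
  K = 55
  S = 125 + 119 − 2·55 = 134
Comparing — Option 1: S=2, Option 2: S=62, Option 3: S=134. Lowest is 2 (Option 1).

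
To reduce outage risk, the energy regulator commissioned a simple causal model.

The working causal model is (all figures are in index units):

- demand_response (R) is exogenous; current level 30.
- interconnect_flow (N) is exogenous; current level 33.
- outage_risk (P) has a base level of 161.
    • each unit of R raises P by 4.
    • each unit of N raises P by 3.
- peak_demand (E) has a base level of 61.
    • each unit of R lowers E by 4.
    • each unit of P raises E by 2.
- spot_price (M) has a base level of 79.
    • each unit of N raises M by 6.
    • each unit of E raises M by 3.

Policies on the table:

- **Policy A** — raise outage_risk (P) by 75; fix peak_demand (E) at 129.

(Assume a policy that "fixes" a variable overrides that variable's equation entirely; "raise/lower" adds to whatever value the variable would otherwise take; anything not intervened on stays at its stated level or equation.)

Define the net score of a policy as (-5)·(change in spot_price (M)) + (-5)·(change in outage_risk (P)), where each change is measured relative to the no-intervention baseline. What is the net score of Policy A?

8205

Baseline:
  R = 30
  N = 33
  P = 161 + 4·30 + 3·33 = 380
  E = 61 − 4·30 + 2·380 = 701
  M = 79 + 6·33 + 3·701 = 2380
Policy A (P + 75, E := 129):
  R = 30
  N = 33
  P = 161 + 4·30 + 3·33 (+75 from intervention) = 455
  E = 129
  M = 79 + 6·33 + 3·129 = 664
ΔM = 664 − 2380 = -1716; ΔP = 455 − 380 = 75
Score = (-5)·(-1716) + (-5)·75 = 8205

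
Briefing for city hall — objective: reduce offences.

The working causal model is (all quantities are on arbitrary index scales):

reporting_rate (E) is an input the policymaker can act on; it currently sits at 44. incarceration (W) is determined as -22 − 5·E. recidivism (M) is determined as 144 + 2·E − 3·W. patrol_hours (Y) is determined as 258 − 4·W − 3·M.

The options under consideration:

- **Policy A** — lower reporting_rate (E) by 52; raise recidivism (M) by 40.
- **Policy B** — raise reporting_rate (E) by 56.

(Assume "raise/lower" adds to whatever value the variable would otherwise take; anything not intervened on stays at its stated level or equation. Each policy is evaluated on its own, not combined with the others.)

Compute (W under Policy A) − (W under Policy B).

540

Policy A (E − 52, M + 40):
  E = 44 − 52 = -8
  W = -22 − 5·(-8) = 18
Policy B (E + 56):
  E = 44 + 56 = 100
  W = -22 − 5·100 = -522
W: 18 − (-522) = 540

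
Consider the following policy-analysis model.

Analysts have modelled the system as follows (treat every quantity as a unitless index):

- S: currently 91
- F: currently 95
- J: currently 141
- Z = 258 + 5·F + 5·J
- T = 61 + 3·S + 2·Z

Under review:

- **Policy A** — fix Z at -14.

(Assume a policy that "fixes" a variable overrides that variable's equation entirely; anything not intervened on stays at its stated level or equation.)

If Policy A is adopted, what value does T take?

Policy A (Z := -14):
  S = 91
  F = 95
  J = 141
  Z = -14
  T = 61 + 3·91 + 2·(-14) = 306

306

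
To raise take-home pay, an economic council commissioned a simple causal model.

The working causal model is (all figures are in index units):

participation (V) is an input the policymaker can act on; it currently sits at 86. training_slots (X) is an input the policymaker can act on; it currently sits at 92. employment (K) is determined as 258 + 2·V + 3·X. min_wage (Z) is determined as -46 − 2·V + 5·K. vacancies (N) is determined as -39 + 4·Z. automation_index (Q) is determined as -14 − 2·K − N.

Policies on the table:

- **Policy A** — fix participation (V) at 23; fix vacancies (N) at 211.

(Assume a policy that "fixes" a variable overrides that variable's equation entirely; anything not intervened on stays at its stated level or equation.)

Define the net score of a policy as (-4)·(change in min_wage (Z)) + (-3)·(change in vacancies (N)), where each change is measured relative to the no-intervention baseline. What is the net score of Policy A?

Baseline:
  V = 86
  X = 92
  K = 258 + 2·86 + 3·92 = 706
  Z = -46 − 2·86 + 5·706 = 3312
  N = -39 + 4·3312 = 13209
Policy A (V := 23, N := 211):
  V = 23
  X = 92
  K = 258 + 2·23 + 3·92 = 580
  Z = -46 − 2·23 + 5·580 = 2808
  N = 211
ΔZ = 2808 − 3312 = -504; ΔN = 211 − 13209 = -12998
Score = (-4)·(-504) + (-3)·(-12998) = 41010

41010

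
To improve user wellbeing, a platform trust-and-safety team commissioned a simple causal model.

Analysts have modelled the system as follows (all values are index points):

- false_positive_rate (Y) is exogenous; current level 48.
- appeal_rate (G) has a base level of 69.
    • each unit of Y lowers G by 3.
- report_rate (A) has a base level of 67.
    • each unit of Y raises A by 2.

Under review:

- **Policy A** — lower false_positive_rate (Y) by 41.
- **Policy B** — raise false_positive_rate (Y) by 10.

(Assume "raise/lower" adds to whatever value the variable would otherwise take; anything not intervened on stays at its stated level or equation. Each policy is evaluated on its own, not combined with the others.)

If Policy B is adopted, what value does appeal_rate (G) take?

-105

Policy B (Y + 10):
  Y = 48 + 10 = 58
  G = 69 − 3·58 = -105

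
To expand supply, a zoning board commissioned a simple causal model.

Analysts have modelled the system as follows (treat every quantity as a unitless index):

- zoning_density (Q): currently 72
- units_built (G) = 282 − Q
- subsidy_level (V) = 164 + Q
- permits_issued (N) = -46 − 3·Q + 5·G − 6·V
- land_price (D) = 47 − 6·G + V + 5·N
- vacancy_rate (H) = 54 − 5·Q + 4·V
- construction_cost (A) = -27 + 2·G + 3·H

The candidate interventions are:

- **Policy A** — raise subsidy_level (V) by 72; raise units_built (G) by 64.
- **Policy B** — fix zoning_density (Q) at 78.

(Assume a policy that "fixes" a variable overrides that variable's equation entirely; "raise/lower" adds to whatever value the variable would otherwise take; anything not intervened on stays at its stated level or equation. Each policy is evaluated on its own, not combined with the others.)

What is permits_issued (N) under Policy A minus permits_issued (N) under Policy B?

-28

Policy A (V + 72, G + 64):
  Q = 72
  G = 282 − 72 (+64 from intervention) = 274
  V = 164 + 72 (+72 from intervention) = 308
  N = -46 − 3·72 + 5·274 − 6·308 = -740
Policy B (Q := 78):
  Q = 78
  G = 282 − 78 = 204
  V = 164 + 78 = 242
  N = -46 − 3·78 + 5·204 − 6·242 = -712
N: -740 − (-712) = -28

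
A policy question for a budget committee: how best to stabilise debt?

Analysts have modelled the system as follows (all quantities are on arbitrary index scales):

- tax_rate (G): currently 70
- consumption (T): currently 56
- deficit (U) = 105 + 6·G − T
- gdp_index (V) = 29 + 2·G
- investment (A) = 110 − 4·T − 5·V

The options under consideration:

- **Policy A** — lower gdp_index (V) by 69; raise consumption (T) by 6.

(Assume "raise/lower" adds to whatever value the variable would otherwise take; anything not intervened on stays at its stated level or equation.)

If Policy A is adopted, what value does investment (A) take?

-638

Policy A (V − 69, T + 6):
  G = 70
  T = 56 + 6 = 62
  V = 29 + 2·70 (−69 from intervention) = 100
  A = 110 − 4·62 − 5·100 = -638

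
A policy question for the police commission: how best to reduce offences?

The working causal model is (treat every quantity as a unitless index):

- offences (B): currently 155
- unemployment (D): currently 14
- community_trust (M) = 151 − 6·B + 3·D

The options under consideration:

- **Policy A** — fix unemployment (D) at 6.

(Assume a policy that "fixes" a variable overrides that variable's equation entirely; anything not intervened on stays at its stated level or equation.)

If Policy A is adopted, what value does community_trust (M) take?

Policy A (D := 6):
  B = 155
  D = 6
  M = 151 − 6·155 + 3·6 = -761

-761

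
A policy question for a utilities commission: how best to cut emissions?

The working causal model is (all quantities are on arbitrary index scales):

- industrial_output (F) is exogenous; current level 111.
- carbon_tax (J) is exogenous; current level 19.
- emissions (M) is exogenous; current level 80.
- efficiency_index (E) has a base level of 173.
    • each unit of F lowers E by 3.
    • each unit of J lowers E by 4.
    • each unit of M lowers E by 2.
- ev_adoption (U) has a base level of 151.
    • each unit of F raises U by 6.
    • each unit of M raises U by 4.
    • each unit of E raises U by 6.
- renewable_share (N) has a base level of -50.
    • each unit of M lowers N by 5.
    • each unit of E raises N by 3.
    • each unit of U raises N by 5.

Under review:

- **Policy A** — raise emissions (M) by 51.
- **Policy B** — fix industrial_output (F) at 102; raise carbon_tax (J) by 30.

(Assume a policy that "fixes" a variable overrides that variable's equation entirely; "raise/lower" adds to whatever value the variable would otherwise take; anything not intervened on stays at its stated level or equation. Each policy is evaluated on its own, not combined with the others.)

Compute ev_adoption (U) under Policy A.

Policy A (M + 51):
  F = 111
  J = 19
  M = 80 + 51 = 131
  E = 173 − 3·111 − 4·19 − 2·131 = -498
  U = 151 + 6·111 + 4·131 + 6·(-498) = -1647

-1647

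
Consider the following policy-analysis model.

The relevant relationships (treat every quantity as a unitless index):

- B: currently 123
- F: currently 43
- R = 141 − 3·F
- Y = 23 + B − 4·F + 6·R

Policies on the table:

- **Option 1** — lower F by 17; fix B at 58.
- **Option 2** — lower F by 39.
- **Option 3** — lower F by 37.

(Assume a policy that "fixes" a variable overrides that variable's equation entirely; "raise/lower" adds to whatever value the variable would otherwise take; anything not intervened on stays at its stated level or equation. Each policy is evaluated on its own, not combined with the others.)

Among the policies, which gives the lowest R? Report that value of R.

63

Option 1 (F − 17, B := 58):
  F = 43 − 17 = 26
  R = 141 − 3·26 = 63
Option 2 (F − 39):
  F = 43 − 39 = 4
  R = 141 − 3·4 = 129
Option 3 (F − 37):
  F = 43 − 37 = 6
  R = 141 − 3·6 = 123
Comparing — Option 1: R=63, Option 2: R=129, Option 3: R=123. Lowest is 63 (Option 1).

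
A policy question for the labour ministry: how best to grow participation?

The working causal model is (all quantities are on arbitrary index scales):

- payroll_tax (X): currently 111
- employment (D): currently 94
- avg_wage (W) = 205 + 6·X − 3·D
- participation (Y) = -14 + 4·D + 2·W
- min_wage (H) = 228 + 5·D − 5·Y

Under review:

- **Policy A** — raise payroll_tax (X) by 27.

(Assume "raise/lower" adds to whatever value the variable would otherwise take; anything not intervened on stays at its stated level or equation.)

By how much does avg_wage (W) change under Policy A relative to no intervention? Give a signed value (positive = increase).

162

Baseline:
  X = 111
  D = 94
  W = 205 + 6·111 − 3·94 = 589
Policy A (X + 27):
  X = 111 + 27 = 138
  D = 94
  W = 205 + 6·138 − 3·94 = 751
Change in W: 751 − 589 = 162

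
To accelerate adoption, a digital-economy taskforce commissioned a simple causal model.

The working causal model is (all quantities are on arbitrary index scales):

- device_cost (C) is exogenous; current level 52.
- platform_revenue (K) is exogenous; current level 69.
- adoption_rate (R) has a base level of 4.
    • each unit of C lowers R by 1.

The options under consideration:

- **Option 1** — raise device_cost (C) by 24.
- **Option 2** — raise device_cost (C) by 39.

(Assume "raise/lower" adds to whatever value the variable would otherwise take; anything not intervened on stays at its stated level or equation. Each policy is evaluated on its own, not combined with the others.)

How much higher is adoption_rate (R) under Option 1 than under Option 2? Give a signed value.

Option 1 (C + 24):
  C = 52 + 24 = 76
  R = 4 − 76 = -72
Option 2 (C + 39):
  C = 52 + 39 = 91
  R = 4 − 91 = -87
R: -72 − (-87) = 15

15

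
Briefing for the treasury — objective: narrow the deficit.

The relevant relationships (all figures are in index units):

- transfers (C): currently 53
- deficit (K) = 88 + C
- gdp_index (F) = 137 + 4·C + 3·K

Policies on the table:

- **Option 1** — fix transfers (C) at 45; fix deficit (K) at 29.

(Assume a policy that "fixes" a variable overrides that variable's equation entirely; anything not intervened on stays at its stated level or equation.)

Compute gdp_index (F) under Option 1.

404

Option 1 (C := 45, K := 29):
  C = 45
  K = 29
  F = 137 + 4·45 + 3·29 = 404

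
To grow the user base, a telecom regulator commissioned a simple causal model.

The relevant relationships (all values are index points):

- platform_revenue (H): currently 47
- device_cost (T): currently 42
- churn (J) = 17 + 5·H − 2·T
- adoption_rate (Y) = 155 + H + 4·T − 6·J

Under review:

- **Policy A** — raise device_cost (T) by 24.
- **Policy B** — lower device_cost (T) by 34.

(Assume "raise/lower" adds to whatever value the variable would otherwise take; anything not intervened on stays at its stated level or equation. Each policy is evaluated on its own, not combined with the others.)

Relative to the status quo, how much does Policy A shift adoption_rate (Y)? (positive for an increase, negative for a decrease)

384

Baseline:
  H = 47
  T = 42
  J = 17 + 5·47 − 2·42 = 168
  Y = 155 + 47 + 4·42 − 6·168 = -638
Policy A (T + 24):
  H = 47
  T = 42 + 24 = 66
  J = 17 + 5·47 − 2·66 = 120
  Y = 155 + 47 + 4·66 − 6·120 = -254
Change in Y: -254 − (-638) = 384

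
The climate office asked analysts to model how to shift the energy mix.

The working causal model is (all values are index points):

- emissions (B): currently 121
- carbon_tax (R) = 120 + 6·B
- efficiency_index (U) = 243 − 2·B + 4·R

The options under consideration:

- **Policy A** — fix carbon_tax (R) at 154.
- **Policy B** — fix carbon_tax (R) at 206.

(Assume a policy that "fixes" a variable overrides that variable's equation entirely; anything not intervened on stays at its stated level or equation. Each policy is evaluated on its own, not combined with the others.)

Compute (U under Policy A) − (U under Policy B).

Policy A (R := 154):
  B = 121
  R = 154
  U = 243 − 2·121 + 4·154 = 617
Policy B (R := 206):
  B = 121
  R = 206
  U = 243 − 2·121 + 4·206 = 825
U: 617 − 825 = -208

-208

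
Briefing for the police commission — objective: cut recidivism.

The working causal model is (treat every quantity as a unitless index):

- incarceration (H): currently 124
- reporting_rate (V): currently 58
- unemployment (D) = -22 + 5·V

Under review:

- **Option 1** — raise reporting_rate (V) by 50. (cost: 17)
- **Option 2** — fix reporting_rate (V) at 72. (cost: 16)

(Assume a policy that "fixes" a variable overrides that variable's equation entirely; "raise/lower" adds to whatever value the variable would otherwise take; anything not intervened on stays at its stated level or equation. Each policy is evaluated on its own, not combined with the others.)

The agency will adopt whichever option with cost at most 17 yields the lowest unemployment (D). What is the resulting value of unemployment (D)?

Option 1 (V + 50):
  V = 58 + 50 = 108
  D = -22 + 5·108 = 518
Option 2 (V := 72):
  V = 72
  D = -22 + 5·72 = 338
Comparing — Option 1: D=518, Option 2: D=338. Lowest is 338 (Option 2).

338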